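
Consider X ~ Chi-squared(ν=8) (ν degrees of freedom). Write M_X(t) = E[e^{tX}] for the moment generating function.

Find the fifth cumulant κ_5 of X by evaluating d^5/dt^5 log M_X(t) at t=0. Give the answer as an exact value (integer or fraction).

M_X(t) = (1 - 2*t)^(-4)
K_X(t) = log M_X(t) = -4*log(1 - 2*t)
D^5[K](t) = -3072/(32*t^5 - 80*t^4 + 80*t^3 - 40*t^2 + 10*t - 1)

κ_5 = D^5[K](0) = 3072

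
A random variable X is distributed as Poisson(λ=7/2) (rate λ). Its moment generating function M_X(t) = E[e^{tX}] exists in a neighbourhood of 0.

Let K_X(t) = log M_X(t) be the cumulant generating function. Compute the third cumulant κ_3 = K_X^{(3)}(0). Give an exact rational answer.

κ_3 = D^3[K](0) = 7/2

M_X(t) = e^(7*e^(t)/2 - 7/2)
K_X(t) = log M_X(t) = 7*e^(t)/2 - 7/2
D^3[K](t) = 7*e^(t)/2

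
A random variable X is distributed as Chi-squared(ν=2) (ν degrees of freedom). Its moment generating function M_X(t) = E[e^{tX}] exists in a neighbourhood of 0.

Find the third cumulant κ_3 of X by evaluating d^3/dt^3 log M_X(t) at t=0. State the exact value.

M_X(t) = 1/(1 - 2*t)
K_X(t) = log M_X(t) = -log(1 - 2*t)
dK/dt = -2/(2*t - 1)
d^2K/dt^2 = 4/(4*t^2 - 4*t + 1)
d^3K/dt^3 = -16/(8*t^3 - 12*t^2 + 6*t - 1)

κ_3 = d^3K/dt^3 |_{t=0} = 16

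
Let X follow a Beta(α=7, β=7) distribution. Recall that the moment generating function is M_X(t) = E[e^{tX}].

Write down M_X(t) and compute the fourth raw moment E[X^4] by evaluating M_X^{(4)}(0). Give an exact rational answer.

M_X(t) = ₁F₁(7; 14; t)
M^(4)(t) = 3*₁F₁(11; 18; t)/34

E[X^4] = M^(4)(0) = 3/34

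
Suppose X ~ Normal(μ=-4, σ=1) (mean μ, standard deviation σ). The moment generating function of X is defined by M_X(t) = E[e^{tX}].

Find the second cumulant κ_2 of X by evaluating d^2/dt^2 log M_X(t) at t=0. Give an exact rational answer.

M_X(t) = e^(t^2/2 - 4*t)
K_X(t) = log M_X(t) = t^2/2 - 4*t
K^(2)(t) = 1

κ_2 = K^(2)(0) = 1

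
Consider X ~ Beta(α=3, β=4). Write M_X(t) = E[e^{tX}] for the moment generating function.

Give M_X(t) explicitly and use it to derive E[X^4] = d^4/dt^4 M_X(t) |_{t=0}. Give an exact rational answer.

M_X(t) = ₁F₁(3; 7; t)
M′(t) = 3*₁F₁(4; 8; t)/7
M′′(t) = 3*₁F₁(5; 9; t)/14
M′′′(t) = 5*₁F₁(6; 10; t)/42
M′′′′(t) = ₁F₁(7; 11; t)/14

E[X^4] = M′′′′(0) = 1/14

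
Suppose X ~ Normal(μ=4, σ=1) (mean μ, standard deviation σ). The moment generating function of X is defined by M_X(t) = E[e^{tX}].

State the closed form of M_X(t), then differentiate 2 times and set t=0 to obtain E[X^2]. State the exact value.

E[X^2] = M′′(0) = 17

M_X(t) = e^(t^2/2 + 4*t)
M′(t) = t*e^(4*t)*e^(t^2/2) + 4*e^(4*t)*e^(t^2/2)
M′′(t) = t^2*e^(4*t)*e^(t^2/2) + 8*t*e^(4*t)*e^(t^2/2) + 17*e^(4*t)*e^(t^2/2)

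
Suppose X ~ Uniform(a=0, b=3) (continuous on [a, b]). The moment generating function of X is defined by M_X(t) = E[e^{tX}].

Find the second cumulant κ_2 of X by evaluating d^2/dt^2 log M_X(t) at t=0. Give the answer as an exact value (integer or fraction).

κ_2 = K′′(0) = 3/4

M_X(t) = (e^(3*t) - 1)/(3*t)
K_X(t) = log M_X(t) = -log(t) + log(e^(3*t) - 1) - log(3)
K′(t) = (3*t*e^(3*t) - e^(3*t) + 1)/(t*e^(3*t) - t)
K′′(t) = (-9*t^2*e^(3*t) + e^(6*t) - 2*e^(3*t) + 1)/(t^2*e^(6*t) - 2*t^2*e^(3*t) + t^2)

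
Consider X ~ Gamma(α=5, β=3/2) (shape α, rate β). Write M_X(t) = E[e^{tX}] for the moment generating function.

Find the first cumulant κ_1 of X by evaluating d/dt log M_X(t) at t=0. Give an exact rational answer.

κ_1 = K^(1)(0) = 10/3

M_X(t) = 243/(32*(3/2 - t)^5)
K_X(t) = log M_X(t) = -5*log(3/2 - t) - 5*log(2) + 5*log(3)
K^(1)(t) = -10/(2*t - 3)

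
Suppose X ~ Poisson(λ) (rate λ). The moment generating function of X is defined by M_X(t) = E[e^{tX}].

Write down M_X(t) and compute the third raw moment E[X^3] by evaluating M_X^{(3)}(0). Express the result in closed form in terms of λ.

M_X(t) = e^(λ*(e^(t) - 1))
D^3[M](t) = (λ^3*e^(3*t)*e^(λ*e^(t)) + 3*λ^2*e^(2*t)*e^(λ*e^(t)) + λ*e^(t)*e^(λ*e^(t)))*e^(-λ)

E[X^3] = D^3[M](0) = λ*(λ^2 + 3*λ + 1)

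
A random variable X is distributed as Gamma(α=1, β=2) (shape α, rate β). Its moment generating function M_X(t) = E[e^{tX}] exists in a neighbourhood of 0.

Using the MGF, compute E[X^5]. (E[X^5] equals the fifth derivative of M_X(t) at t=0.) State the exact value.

M_X(t) = 2/(2 - t)
M′(t) = 2/(t^2 - 4*t + 4)
M′′(t) = -4/(t^3 - 6*t^2 + 12*t - 8)
M′′′(t) = 12/(t^4 - 8*t^3 + 24*t^2 - 32*t + 16)
M′′′′(t) = -48/(t^5 - 10*t^4 + 40*t^3 - 80*t^2 + 80*t - 32)
M′′′′′(t) = 240/(t^6 - 12*t^5 + 60*t^4 - 160*t^3 + 240*t^2 - 192*t + 64)

E[X^5] = M′′′′′(0) = 15/4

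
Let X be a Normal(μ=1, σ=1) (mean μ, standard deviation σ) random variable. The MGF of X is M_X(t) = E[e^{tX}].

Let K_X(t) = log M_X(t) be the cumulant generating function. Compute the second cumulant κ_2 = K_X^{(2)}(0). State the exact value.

M_X(t) = e^(t^2/2 + t)
K_X(t) = log M_X(t) = t^2/2 + t
K^(2)(t) = 1

κ_2 = K^(2)(0) = 1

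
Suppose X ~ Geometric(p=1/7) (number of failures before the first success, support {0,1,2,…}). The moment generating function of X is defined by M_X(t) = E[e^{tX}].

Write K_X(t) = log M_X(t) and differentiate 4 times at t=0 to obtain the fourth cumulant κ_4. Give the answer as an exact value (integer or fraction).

κ_4 = K′′′′(0) = 10626

M_X(t) = 1/(7*(1 - 6*e^(t)/7))
K_X(t) = log M_X(t) = -log(1 - 6*e^(t)/7) - log(7)
K′(t) = -6*e^(t)/(6*e^(t) - 7)
K′′(t) = 42*e^(t)/(36*e^(2*t) - 84*e^(t) + 49)
K′′′(t) = (-252*e^(2*t) - 294*e^(t))/(216*e^(3*t) - 756*e^(2*t) + 882*e^(t) - 343)
K′′′′(t) = (1512*e^(3*t) + 7056*e^(2*t) + 2058*e^(t))/(1296*e^(4*t) - 6048*e^(3*t) + 10584*e^(2*t) - 8232*e^(t) + 2401)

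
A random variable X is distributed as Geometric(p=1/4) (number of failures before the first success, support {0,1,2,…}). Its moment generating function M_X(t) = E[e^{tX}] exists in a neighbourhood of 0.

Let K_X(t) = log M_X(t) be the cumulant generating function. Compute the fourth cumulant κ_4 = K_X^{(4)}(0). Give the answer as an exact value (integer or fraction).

M_X(t) = 1/(4*(1 - 3*e^(t)/4))
K_X(t) = log M_X(t) = -log(1 - 3*e^(t)/4) - 2*log(2)
D^4[K](t) = (108*e^(3*t) + 576*e^(2*t) + 192*e^(t))/(81*e^(4*t) - 432*e^(3*t) + 864*e^(2*t) - 768*e^(t) + 256)

κ_4 = D^4[K](0) = 876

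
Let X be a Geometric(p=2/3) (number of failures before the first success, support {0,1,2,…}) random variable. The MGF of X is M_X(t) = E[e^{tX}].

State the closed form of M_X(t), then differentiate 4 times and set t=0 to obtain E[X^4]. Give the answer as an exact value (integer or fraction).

E[X^4] = M′′′′(0) = 10

M_X(t) = 2/(3*(1 - e^(t)/3))
M′(t) = 2*e^(t)/(e^(2*t) - 6*e^(t) + 9)
M′′(t) = (-2*e^(2*t) - 6*e^(t))/(e^(3*t) - 9*e^(2*t) + 27*e^(t) - 27)
M′′′(t) = (2*e^(3*t) + 24*e^(2*t) + 18*e^(t))/(e^(4*t) - 12*e^(3*t) + 54*e^(2*t) - 108*e^(t) + 81)
M′′′′(t) = (-2*e^(4*t) - 66*e^(3*t) - 198*e^(2*t) - 54*e^(t))/(e^(5*t) - 15*e^(4*t) + 90*e^(3*t) - 270*e^(2*t) + 405*e^(t) - 243)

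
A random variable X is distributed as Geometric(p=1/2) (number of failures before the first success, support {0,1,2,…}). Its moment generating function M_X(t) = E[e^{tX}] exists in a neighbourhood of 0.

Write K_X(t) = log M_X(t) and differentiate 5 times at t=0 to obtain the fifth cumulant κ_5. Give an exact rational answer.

κ_5 = d^5K/dt^5 |_{t=0} = 150

M_X(t) = 1/(2*(1 - e^(t)/2))
K_X(t) = log M_X(t) = -log(1 - e^(t)/2) - log(2)
dK/dt = -e^(t)/(e^(t) - 2)
d^2K/dt^2 = 2*e^(t)/(e^(2*t) - 4*e^(t) + 4)
d^3K/dt^3 = (-2*e^(2*t) - 4*e^(t))/(e^(3*t) - 6*e^(2*t) + 12*e^(t) - 8)
d^4K/dt^4 = (2*e^(3*t) + 16*e^(2*t) + 8*e^(t))/(e^(4*t) - 8*e^(3*t) + 24*e^(2*t) - 32*e^(t) + 16)
d^5K/dt^5 = (-2*e^(4*t) - 44*e^(3*t) - 88*e^(2*t) - 16*e^(t))/(e^(5*t) - 10*e^(4*t) + 40*e^(3*t) - 80*e^(2*t) + 80*e^(t) - 32)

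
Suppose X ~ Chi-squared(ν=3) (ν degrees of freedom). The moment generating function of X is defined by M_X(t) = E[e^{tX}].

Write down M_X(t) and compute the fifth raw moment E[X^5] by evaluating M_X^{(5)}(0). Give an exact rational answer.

E[X^5] = D^5[M](0) = 10395

M_X(t) = (1 - 2*t)^(-3/2)
D^5[M](t) = 10395/(64*t^6*√(1 - 2*t) - 192*t^5*√(1 - 2*t) + 240*t^4*√(1 - 2*t) - 160*t^3*√(1 - 2*t) + 60*t^2*√(1 - 2*t) - 12*t*√(1 - 2*t) + √(1 - 2*t))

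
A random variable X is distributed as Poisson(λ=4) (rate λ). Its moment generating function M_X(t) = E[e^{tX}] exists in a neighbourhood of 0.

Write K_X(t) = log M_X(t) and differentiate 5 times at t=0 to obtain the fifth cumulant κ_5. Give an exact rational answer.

κ_5 = K^(5)(0) = 4

M_X(t) = e^(4*e^(t) - 4)
K_X(t) = log M_X(t) = 4*e^(t) - 4
K^(5)(t) = 4*e^(t)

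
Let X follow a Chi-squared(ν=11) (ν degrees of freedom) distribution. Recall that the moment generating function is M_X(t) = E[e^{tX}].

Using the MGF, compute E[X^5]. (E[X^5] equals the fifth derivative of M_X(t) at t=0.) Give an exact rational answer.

E[X^5] = d^5M/dt^5 |_{t=0} = 692835

M_X(t) = (1 - 2*t)^(-11/2)
dM/dt = 11/(64*t^6*√(1 - 2*t) - 192*t^5*√(1 - 2*t) + 240*t^4*√(1 - 2*t) - 160*t^3*√(1 - 2*t) + 60*t^2*√(1 - 2*t) - 12*t*√(1 - 2*t) + √(1 - 2*t))
d^2M/dt^2 = -143/(128*t^7*√(1 - 2*t) - 448*t^6*√(1 - 2*t) + 672*t^5*√(1 - 2*t) - 560*t^4*√(1 - 2*t) + 280*t^3*√(1 - 2*t) - 84*t^2*√(1 - 2*t) + 14*t*√(1 - 2*t) - √(1 - 2*t))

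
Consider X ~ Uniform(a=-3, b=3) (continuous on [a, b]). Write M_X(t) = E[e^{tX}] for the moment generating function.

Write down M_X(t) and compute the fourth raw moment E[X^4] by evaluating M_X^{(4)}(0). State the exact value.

E[X^4] = M^(4)(0) = 81/5

M_X(t) = (e^(3*t) - e^(-3*t))/(6*t)
M^(4)(t) = (27*t^4*e^(6*t) - 27*t^4 - 36*t^3*e^(6*t) - 36*t^3 + 36*t^2*e^(6*t) - 36*t^2 - 24*t*e^(6*t) - 24*t + 8*e^(6*t) - 8)*e^(-3*t)/(2*t^5)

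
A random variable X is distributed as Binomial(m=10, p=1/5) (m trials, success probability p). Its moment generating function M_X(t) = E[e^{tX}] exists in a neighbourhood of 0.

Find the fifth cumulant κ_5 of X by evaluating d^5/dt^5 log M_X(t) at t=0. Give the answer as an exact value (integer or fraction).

M_X(t) = (e^(t)/5 + 4/5)^10
K_X(t) = log M_X(t) = 10*log(e^(t)/5 + 4/5)
D^5[K](t) = (-40*e^(4*t) + 1760*e^(3*t) - 7040*e^(2*t) + 2560*e^(t))/(e^(5*t) + 20*e^(4*t) + 160*e^(3*t) + 640*e^(2*t) + 1280*e^(t) + 1024)

κ_5 = D^5[K](0) = -552/625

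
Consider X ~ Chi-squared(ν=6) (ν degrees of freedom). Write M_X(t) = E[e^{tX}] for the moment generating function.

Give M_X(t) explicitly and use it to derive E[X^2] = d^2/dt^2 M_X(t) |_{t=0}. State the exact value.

M_X(t) = (1 - 2*t)^(-3)
dM/dt = 6/(16*t^4 - 32*t^3 + 24*t^2 - 8*t + 1)
d^2M/dt^2 = -48/(32*t^5 - 80*t^4 + 80*t^3 - 40*t^2 + 10*t - 1)

E[X^2] = d^2M/dt^2 |_{t=0} = 48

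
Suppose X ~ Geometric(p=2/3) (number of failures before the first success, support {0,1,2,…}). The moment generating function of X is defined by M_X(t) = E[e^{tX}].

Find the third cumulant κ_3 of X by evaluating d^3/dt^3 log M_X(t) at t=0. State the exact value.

M_X(t) = 2/(3*(1 - e^(t)/3))
K_X(t) = log M_X(t) = -log(1 - e^(t)/3) - log(3) + log(2)
K′(t) = -e^(t)/(e^(t) - 3)
K′′(t) = 3*e^(t)/(e^(2*t) - 6*e^(t) + 9)
K′′′(t) = (-3*e^(2*t) - 9*e^(t))/(e^(3*t) - 9*e^(2*t) + 27*e^(t) - 27)

κ_3 = K′′′(0) = 3/2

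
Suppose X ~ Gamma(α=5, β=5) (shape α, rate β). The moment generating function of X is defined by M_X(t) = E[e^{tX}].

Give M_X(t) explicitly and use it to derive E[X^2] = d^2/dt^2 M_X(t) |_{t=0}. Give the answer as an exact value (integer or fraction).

E[X^2] = M′′(0) = 6/5

M_X(t) = 3125/(5 - t)^5
M′(t) = 15625/(t^6 - 30*t^5 + 375*t^4 - 2500*t^3 + 9375*t^2 - 18750*t + 15625)
M′′(t) = -93750/(t^7 - 35*t^6 + 525*t^5 - 4375*t^4 + 21875*t^3 - 65625*t^2 + 109375*t - 78125)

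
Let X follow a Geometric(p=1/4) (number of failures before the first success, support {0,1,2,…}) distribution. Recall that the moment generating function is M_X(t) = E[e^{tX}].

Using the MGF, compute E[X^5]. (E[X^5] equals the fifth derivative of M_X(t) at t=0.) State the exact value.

M_X(t) = 1/(4*(1 - 3*e^(t)/4))
dM/dt = 3*e^(t)/(9*e^(2*t) - 24*e^(t) + 16)
d^2M/dt^2 = (-9*e^(2*t) - 12*e^(t))/(27*e^(3*t) - 108*e^(2*t) + 144*e^(t) - 64)
d^3M/dt^3 = (27*e^(3*t) + 144*e^(2*t) + 48*e^(t))/(81*e^(4*t) - 432*e^(3*t) + 864*e^(2*t) - 768*e^(t) + 256)
d^4M/dt^4 = (-81*e^(4*t) - 1188*e^(3*t) - 1584*e^(2*t) - 192*e^(t))/(243*e^(5*t) - 1620*e^(4*t) + 4320*e^(3*t) - 5760*e^(2*t) + 3840*e^(t) - 1024)

E[X^5] = d^5M/dt^5 |_{t=0} = 52923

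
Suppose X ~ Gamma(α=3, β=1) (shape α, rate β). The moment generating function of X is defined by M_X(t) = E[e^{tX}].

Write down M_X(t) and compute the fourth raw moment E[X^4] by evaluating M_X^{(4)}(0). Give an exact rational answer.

M_X(t) = (1 - t)^(-3)
M′(t) = 3/(t^4 - 4*t^3 + 6*t^2 - 4*t + 1)
M′′(t) = -12/(t^5 - 5*t^4 + 10*t^3 - 10*t^2 + 5*t - 1)
M′′′(t) = 60/(t^6 - 6*t^5 + 15*t^4 - 20*t^3 + 15*t^2 - 6*t + 1)
M′′′′(t) = -360/(t^7 - 7*t^6 + 21*t^5 - 35*t^4 + 35*t^3 - 21*t^2 + 7*t - 1)

E[X^4] = M′′′′(0) = 360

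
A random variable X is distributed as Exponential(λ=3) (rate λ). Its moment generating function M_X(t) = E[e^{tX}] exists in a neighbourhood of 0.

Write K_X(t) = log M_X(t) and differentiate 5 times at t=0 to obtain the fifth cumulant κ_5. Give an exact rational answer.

M_X(t) = 3/(3 - t)
K_X(t) = log M_X(t) = -log(3 - t) + log(3)
dK/dt = -1/(t - 3)
d^2K/dt^2 = 1/(t^2 - 6*t + 9)
d^3K/dt^3 = -2/(t^3 - 9*t^2 + 27*t - 27)
d^4K/dt^4 = 6/(t^4 - 12*t^3 + 54*t^2 - 108*t + 81)
d^5K/dt^5 = -24/(t^5 - 15*t^4 + 90*t^3 - 270*t^2 + 405*t - 243)

κ_5 = d^5K/dt^5 |_{t=0} = 8/81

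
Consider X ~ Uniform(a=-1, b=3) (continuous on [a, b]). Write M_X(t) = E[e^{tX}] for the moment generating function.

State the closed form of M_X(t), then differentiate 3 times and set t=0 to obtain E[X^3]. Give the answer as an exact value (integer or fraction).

E[X^3] = M′′′(0) = 5

M_X(t) = (e^(3*t) - e^(-t))/(4*t)
M′(t) = (3*t*e^(4*t) + t - e^(4*t) + 1)*e^(-t)/(4*t^2)
M′′(t) = (9*t^2*e^(4*t) - t^2 - 6*t*e^(4*t) - 2*t + 2*e^(4*t) - 2)*e^(-t)/(4*t^3)
M′′′(t) = (27*t^3*e^(4*t) + t^3 - 27*t^2*e^(4*t) + 3*t^2 + 18*t*e^(4*t) + 6*t - 6*e^(4*t) + 6)*e^(-t)/(4*t^4)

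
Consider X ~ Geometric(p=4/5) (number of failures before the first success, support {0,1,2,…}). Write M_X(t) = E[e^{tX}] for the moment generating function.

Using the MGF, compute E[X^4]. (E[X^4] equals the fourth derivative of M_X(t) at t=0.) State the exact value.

E[X^4] = D^4[M](0) = 57/32

M_X(t) = 4/(5*(1 - e^(t)/5))
D^4[M](t) = (-4*e^(4*t) - 220*e^(3*t) - 1100*e^(2*t) - 500*e^(t))/(e^(5*t) - 25*e^(4*t) + 250*e^(3*t) - 1250*e^(2*t) + 3125*e^(t) - 3125)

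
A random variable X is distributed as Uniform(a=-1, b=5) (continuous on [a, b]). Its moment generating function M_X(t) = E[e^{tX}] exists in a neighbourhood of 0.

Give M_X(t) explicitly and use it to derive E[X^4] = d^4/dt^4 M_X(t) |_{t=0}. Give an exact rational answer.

M_X(t) = (e^(5*t) - e^(-t))/(6*t)
M′(t) = (5*t*e^(6*t) + t - e^(6*t) + 1)*e^(-t)/(6*t^2)
M′′(t) = (25*t^2*e^(6*t) - t^2 - 10*t*e^(6*t) - 2*t + 2*e^(6*t) - 2)*e^(-t)/(6*t^3)
M′′′(t) = (125*t^3*e^(6*t) + t^3 - 75*t^2*e^(6*t) + 3*t^2 + 30*t*e^(6*t) + 6*t - 6*e^(6*t) + 6)*e^(-t)/(6*t^4)
M′′′′(t) = (625*t^4*e^(6*t) - t^4 - 500*t^3*e^(6*t) - 4*t^3 + 300*t^2*e^(6*t) - 12*t^2 - 120*t*e^(6*t) - 24*t + 24*e^(6*t) - 24)*e^(-t)/(6*t^5)

E[X^4] = M′′′′(0) = 521/5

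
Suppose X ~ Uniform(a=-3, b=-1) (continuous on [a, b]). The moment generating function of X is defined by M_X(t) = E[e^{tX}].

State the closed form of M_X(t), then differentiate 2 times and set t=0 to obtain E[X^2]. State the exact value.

M_X(t) = (e^(-t) - e^(-3*t))/(2*t)
dM/dt = (-t*e^(2*t) + 3*t - e^(2*t) + 1)*e^(-3*t)/(2*t^2)
d^2M/dt^2 = (t^2*e^(2*t) - 9*t^2 + 2*t*e^(2*t) - 6*t + 2*e^(2*t) - 2)*e^(-3*t)/(2*t^3)

E[X^2] = d^2M/dt^2 |_{t=0} = 13/3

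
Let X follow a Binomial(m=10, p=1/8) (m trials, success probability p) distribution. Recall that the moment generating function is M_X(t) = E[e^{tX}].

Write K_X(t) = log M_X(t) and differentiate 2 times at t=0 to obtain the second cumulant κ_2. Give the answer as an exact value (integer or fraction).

κ_2 = K′′(0) = 35/32

M_X(t) = (e^(t)/8 + 7/8)^10
K_X(t) = log M_X(t) = 10*log(e^(t)/8 + 7/8)
K′(t) = 10*e^(t)/(e^(t) + 7)
K′′(t) = 70*e^(t)/(e^(2*t) + 14*e^(t) + 49)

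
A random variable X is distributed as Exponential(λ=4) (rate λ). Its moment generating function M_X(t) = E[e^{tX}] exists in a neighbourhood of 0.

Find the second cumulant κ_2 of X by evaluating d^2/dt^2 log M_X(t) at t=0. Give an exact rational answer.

κ_2 = K^(2)(0) = 1/16

M_X(t) = 4/(4 - t)
K_X(t) = log M_X(t) = -log(4 - t) + 2*log(2)
K^(2)(t) = 1/(t^2 - 8*t + 16)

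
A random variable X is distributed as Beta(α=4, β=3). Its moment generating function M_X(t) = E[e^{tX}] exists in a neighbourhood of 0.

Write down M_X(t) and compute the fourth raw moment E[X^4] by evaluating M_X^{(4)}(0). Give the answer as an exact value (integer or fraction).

M_X(t) = ₁F₁(4; 7; t)
dM/dt = 4*₁F₁(5; 8; t)/7
d^2M/dt^2 = 5*₁F₁(6; 9; t)/14
d^3M/dt^3 = 5*₁F₁(7; 10; t)/21
d^4M/dt^4 = ₁F₁(8; 11; t)/6

E[X^4] = d^4M/dt^4 |_{t=0} = 1/6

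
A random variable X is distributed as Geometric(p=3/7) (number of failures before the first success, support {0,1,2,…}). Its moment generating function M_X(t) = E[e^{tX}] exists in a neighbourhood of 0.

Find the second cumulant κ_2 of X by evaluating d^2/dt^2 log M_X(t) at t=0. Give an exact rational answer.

κ_2 = D^2[K](0) = 28/9

M_X(t) = 3/(7*(1 - 4*e^(t)/7))
K_X(t) = log M_X(t) = -log(1 - 4*e^(t)/7) - log(7) + log(3)
D^2[K](t) = 28*e^(t)/(16*e^(2*t) - 56*e^(t) + 49)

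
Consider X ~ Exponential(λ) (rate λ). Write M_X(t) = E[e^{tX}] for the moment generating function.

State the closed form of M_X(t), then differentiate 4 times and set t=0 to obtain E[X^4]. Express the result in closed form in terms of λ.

M_X(t) = λ/(λ - t)
M′(t) = λ/(λ^2 - 2*λ*t + t^2)
M′′(t) = -2*λ/(-λ^3 + 3*λ^2*t - 3*λ*t^2 + t^3)
M′′′(t) = 6*λ/(λ^4 - 4*λ^3*t + 6*λ^2*t^2 - 4*λ*t^3 + t^4)
M′′′′(t) = -24*λ/(-λ^5 + 5*λ^4*t - 10*λ^3*t^2 + 10*λ^2*t^3 - 5*λ*t^4 + t^5)

E[X^4] = M′′′′(0) = 24/λ^4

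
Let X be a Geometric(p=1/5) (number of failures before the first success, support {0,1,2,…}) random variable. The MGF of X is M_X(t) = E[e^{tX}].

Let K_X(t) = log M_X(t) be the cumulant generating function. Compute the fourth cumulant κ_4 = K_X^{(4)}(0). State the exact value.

κ_4 = K′′′′(0) = 2420

M_X(t) = 1/(5*(1 - 4*e^(t)/5))
K_X(t) = log M_X(t) = -log(1 - 4*e^(t)/5) - log(5)
K′(t) = -4*e^(t)/(4*e^(t) - 5)
K′′(t) = 20*e^(t)/(16*e^(2*t) - 40*e^(t) + 25)
K′′′(t) = (-80*e^(2*t) - 100*e^(t))/(64*e^(3*t) - 240*e^(2*t) + 300*e^(t) - 125)
K′′′′(t) = (320*e^(3*t) + 1600*e^(2*t) + 500*e^(t))/(256*e^(4*t) - 1280*e^(3*t) + 2400*e^(2*t) - 2000*e^(t) + 625)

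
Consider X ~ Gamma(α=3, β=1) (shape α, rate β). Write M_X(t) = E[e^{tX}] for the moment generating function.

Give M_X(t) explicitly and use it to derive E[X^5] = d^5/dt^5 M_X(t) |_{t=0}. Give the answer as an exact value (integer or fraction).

E[X^5] = D^5[M](0) = 2520

M_X(t) = (1 - t)^(-3)
D^5[M](t) = 2520/(t^8 - 8*t^7 + 28*t^6 - 56*t^5 + 70*t^4 - 56*t^3 + 28*t^2 - 8*t + 1)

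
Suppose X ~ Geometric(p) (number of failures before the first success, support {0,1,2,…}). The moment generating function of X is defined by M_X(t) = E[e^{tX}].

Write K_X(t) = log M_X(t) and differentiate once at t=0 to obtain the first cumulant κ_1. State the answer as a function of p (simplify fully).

κ_1 = D[K](0) = (1 - p)/p

M_X(t) = p/(-(1 - p)*e^(t) + 1)
K_X(t) = log M_X(t) = log(p) - log(-(1 - p)*e^(t) + 1)
D[K](t) = (-p*e^(t) + e^(t))/(p*e^(t) - e^(t) + 1)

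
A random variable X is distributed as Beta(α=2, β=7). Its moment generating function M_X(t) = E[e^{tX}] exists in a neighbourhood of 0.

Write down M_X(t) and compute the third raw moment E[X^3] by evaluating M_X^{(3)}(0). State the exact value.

E[X^3] = d^3M/dt^3 |_{t=0} = 4/165

M_X(t) = ₁F₁(2; 9; t)
dM/dt = 2*₁F₁(3; 10; t)/9
d^2M/dt^2 = ₁F₁(4; 11; t)/15
d^3M/dt^3 = 4*₁F₁(5; 12; t)/165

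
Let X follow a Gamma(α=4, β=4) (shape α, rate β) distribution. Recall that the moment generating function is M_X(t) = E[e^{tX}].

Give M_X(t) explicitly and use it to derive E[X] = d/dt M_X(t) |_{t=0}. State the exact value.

M_X(t) = 256/(4 - t)^4
M^(1)(t) = -1024/(t^5 - 20*t^4 + 160*t^3 - 640*t^2 + 1280*t - 1024)

E[X] = M^(1)(0) = 1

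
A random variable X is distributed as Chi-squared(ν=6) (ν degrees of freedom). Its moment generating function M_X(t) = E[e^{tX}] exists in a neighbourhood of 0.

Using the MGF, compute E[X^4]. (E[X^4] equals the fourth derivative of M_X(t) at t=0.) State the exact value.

M_X(t) = (1 - 2*t)^(-3)
dM/dt = 6/(16*t^4 - 32*t^3 + 24*t^2 - 8*t + 1)
d^2M/dt^2 = -48/(32*t^5 - 80*t^4 + 80*t^3 - 40*t^2 + 10*t - 1)
d^3M/dt^3 = 480/(64*t^6 - 192*t^5 + 240*t^4 - 160*t^3 + 60*t^2 - 12*t + 1)
d^4M/dt^4 = -5760/(128*t^7 - 448*t^6 + 672*t^5 - 560*t^4 + 280*t^3 - 84*t^2 + 14*t - 1)

E[X^4] = d^4M/dt^4 |_{t=0} = 5760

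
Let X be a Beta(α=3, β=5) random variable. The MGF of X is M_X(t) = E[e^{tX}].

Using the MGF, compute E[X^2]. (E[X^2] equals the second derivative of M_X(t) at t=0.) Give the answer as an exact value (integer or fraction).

E[X^2] = D^2[M](0) = 1/6

M_X(t) = ₁F₁(3; 8; t)
D^2[M](t) = ₁F₁(5; 10; t)/6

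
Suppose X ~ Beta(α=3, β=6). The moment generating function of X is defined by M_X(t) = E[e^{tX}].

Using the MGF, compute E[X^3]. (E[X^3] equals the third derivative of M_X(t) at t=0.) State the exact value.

E[X^3] = D^3[M](0) = 2/33

M_X(t) = ₁F₁(3; 9; t)
D^3[M](t) = 2*₁F₁(6; 12; t)/33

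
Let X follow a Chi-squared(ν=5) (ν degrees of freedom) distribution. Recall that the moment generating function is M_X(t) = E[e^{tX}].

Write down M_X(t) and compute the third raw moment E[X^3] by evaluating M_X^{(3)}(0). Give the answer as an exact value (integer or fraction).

E[X^3] = M′′′(0) = 315

M_X(t) = (1 - 2*t)^(-5/2)
M′(t) = -5/(8*t^3*√(1 - 2*t) - 12*t^2*√(1 - 2*t) + 6*t*√(1 - 2*t) - √(1 - 2*t))
M′′(t) = 35/(16*t^4*√(1 - 2*t) - 32*t^3*√(1 - 2*t) + 24*t^2*√(1 - 2*t) - 8*t*√(1 - 2*t) + √(1 - 2*t))
M′′′(t) = -315/(32*t^5*√(1 - 2*t) - 80*t^4*√(1 - 2*t) + 80*t^3*√(1 - 2*t) - 40*t^2*√(1 - 2*t) + 10*t*√(1 - 2*t) - √(1 - 2*t))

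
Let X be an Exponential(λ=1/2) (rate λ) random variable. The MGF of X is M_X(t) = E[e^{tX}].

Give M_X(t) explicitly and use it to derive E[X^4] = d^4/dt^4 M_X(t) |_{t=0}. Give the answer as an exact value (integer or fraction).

E[X^4] = D^4[M](0) = 384

M_X(t) = 1/(2*(1/2 - t))
D^4[M](t) = -384/(32*t^5 - 80*t^4 + 80*t^3 - 40*t^2 + 10*t - 1)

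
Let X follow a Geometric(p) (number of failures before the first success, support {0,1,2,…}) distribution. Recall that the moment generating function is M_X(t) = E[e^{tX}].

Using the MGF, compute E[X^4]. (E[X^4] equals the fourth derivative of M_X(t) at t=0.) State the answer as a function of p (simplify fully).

M_X(t) = p/(-(1 - p)*e^(t) + 1)

E[X^4] = M^(4)(0) = 1 - 15/p + 50/p^2 - 60/p^3 + 24/p^4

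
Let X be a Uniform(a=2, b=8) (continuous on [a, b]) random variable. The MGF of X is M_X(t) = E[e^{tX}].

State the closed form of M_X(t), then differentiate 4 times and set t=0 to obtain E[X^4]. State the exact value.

E[X^4] = M′′′′(0) = 5456/5

M_X(t) = (e^(8*t) - e^(2*t))/(6*t)
M′(t) = (8*t*e^(8*t) - 2*t*e^(2*t) - e^(8*t) + e^(2*t))/(6*t^2)
M′′(t) = (32*t^2*e^(8*t) - 2*t^2*e^(2*t) - 8*t*e^(8*t) + 2*t*e^(2*t) + e^(8*t) - e^(2*t))/(3*t^3)
M′′′(t) = (256*t^3*e^(8*t) - 4*t^3*e^(2*t) - 96*t^2*e^(8*t) + 6*t^2*e^(2*t) + 24*t*e^(8*t) - 6*t*e^(2*t) - 3*e^(8*t) + 3*e^(2*t))/(3*t^4)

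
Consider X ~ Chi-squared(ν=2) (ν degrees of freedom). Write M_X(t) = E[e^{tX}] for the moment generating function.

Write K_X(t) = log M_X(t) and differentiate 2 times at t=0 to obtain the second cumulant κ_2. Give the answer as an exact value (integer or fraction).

κ_2 = K′′(0) = 4

M_X(t) = 1/(1 - 2*t)
K_X(t) = log M_X(t) = -log(1 - 2*t)
K′(t) = -2/(2*t - 1)
K′′(t) = 4/(4*t^2 - 4*t + 1)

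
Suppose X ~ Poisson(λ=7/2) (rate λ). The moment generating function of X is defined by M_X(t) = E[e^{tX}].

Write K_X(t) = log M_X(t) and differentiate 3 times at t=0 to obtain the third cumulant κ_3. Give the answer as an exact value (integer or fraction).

M_X(t) = e^(7*e^(t)/2 - 7/2)
K_X(t) = log M_X(t) = 7*e^(t)/2 - 7/2
K^(3)(t) = 7*e^(t)/2

κ_3 = K^(3)(0) = 7/2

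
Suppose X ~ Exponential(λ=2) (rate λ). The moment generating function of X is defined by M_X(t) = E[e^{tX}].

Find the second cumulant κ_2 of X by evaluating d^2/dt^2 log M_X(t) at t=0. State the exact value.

κ_2 = d^2K/dt^2 |_{t=0} = 1/4

M_X(t) = 2/(2 - t)
K_X(t) = log M_X(t) = -log(2 - t) + log(2)
dK/dt = -1/(t - 2)
d^2K/dt^2 = 1/(t^2 - 4*t + 4)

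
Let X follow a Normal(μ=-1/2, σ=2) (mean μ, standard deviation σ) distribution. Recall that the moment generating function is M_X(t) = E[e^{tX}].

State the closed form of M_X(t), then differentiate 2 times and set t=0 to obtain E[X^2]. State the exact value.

M_X(t) = e^(2*t^2 - t/2)
M′(t) = 4*t*e^(-t/2)*e^(2*t^2) - e^(-t/2)*e^(2*t^2)/2
M′′(t) = (64*t^2*e^(2*t^2) - 16*t*e^(2*t^2) + 17*e^(2*t^2))*e^(-t/2)/4

E[X^2] = M′′(0) = 17/4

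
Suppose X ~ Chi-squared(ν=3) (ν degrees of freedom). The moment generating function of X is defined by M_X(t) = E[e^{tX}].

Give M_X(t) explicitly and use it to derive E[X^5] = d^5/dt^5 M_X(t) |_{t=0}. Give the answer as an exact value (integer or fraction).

M_X(t) = (1 - 2*t)^(-3/2)
M^(5)(t) = 10395/(64*t^6*√(1 - 2*t) - 192*t^5*√(1 - 2*t) + 240*t^4*√(1 - 2*t) - 160*t^3*√(1 - 2*t) + 60*t^2*√(1 - 2*t) - 12*t*√(1 - 2*t) + √(1 - 2*t))

E[X^5] = M^(5)(0) = 10395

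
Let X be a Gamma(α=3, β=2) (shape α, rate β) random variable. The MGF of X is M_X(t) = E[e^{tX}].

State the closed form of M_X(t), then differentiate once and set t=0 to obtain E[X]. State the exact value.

M_X(t) = 8/(2 - t)^3
M′(t) = 24/(t^4 - 8*t^3 + 24*t^2 - 32*t + 16)

E[X] = M′(0) = 3/2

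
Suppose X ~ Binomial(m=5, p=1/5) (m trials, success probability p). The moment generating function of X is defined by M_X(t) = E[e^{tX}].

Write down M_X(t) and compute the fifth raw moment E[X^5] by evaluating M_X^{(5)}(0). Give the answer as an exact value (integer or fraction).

M_X(t) = (e^(t)/5 + 4/5)^5
dM/dt = e^(5*t)/625 + 16*e^(4*t)/625 + 96*e^(3*t)/625 + 256*e^(2*t)/625 + 256*e^(t)/625
d^2M/dt^2 = e^(5*t)/125 + 64*e^(4*t)/625 + 288*e^(3*t)/625 + 512*e^(2*t)/625 + 256*e^(t)/625
d^3M/dt^3 = e^(5*t)/25 + 256*e^(4*t)/625 + 864*e^(3*t)/625 + 1024*e^(2*t)/625 + 256*e^(t)/625
d^4M/dt^4 = e^(5*t)/5 + 1024*e^(4*t)/625 + 2592*e^(3*t)/625 + 2048*e^(2*t)/625 + 256*e^(t)/625
d^5M/dt^5 = e^(5*t) + 4096*e^(4*t)/625 + 7776*e^(3*t)/625 + 4096*e^(2*t)/625 + 256*e^(t)/625

E[X^5] = d^5M/dt^5 |_{t=0} = 16849/625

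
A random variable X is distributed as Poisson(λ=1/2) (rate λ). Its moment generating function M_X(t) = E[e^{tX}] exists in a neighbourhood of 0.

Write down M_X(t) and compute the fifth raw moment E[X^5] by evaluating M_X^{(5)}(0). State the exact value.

M_X(t) = e^(e^(t)/2 - 1/2)
M′(t) = e^(-1/2)*e^(t)*e^(e^(t)/2)/2
M′′(t) = (e^(2*t)*e^(e^(t)/2) + 2*e^(t)*e^(e^(t)/2))*e^(-1/2)/4
M′′′(t) = (e^(3*t)*e^(e^(t)/2) + 6*e^(2*t)*e^(e^(t)/2) + 4*e^(t)*e^(e^(t)/2))*e^(-1/2)/8
M′′′′(t) = (e^(4*t)*e^(e^(t)/2) + 12*e^(3*t)*e^(e^(t)/2) + 28*e^(2*t)*e^(e^(t)/2) + 8*e^(t)*e^(e^(t)/2))*e^(-1/2)/16
M′′′′′(t) = (e^(5*t)*e^(e^(t)/2) + 20*e^(4*t)*e^(e^(t)/2) + 100*e^(3*t)*e^(e^(t)/2) + 120*e^(2*t)*e^(e^(t)/2) + 16*e^(t)*e^(e^(t)/2))*e^(-1/2)/32

E[X^5] = M′′′′′(0) = 257/32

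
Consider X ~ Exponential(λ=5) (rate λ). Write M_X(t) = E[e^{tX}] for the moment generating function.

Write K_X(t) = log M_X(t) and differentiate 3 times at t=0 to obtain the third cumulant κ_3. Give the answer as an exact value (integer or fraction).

M_X(t) = 5/(5 - t)
K_X(t) = log M_X(t) = -log(5 - t) + log(5)
K′(t) = -1/(t - 5)
K′′(t) = 1/(t^2 - 10*t + 25)
K′′′(t) = -2/(t^3 - 15*t^2 + 75*t - 125)

κ_3 = K′′′(0) = 2/125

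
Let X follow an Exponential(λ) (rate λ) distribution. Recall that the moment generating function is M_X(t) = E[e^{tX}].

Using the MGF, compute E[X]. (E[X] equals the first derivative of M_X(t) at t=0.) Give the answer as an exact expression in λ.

E[X] = D[M](0) = 1/λ

M_X(t) = λ/(λ - t)
D[M](t) = λ/(λ^2 - 2*λ*t + t^2)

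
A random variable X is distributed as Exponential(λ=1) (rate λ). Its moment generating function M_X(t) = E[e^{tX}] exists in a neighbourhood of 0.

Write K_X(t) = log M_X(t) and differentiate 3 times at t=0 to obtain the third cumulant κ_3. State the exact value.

κ_3 = d^3K/dt^3 |_{t=0} = 2

M_X(t) = 1/(1 - t)
K_X(t) = log M_X(t) = -log(1 - t)
dK/dt = -1/(t - 1)
d^2K/dt^2 = 1/(t^2 - 2*t + 1)
d^3K/dt^3 = -2/(t^3 - 3*t^2 + 3*t - 1)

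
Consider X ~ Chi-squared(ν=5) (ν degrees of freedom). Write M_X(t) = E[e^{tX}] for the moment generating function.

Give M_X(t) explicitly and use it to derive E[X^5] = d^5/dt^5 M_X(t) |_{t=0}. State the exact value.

E[X^5] = d^5M/dt^5 |_{t=0} = 45045

M_X(t) = (1 - 2*t)^(-5/2)
dM/dt = -5/(8*t^3*√(1 - 2*t) - 12*t^2*√(1 - 2*t) + 6*t*√(1 - 2*t) - √(1 - 2*t))
d^2M/dt^2 = 35/(16*t^4*√(1 - 2*t) - 32*t^3*√(1 - 2*t) + 24*t^2*√(1 - 2*t) - 8*t*√(1 - 2*t) + √(1 - 2*t))
d^3M/dt^3 = -315/(32*t^5*√(1 - 2*t) - 80*t^4*√(1 - 2*t) + 80*t^3*√(1 - 2*t) - 40*t^2*√(1 - 2*t) + 10*t*√(1 - 2*t) - √(1 - 2*t))
d^4M/dt^4 = 3465/(64*t^6*√(1 - 2*t) - 192*t^5*√(1 - 2*t) + 240*t^4*√(1 - 2*t) - 160*t^3*√(1 - 2*t) + 60*t^2*√(1 - 2*t) - 12*t*√(1 - 2*t) + √(1 - 2*t))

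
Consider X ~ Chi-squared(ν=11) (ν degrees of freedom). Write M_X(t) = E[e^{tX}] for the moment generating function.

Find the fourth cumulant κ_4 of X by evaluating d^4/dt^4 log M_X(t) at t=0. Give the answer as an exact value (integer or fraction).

κ_4 = D^4[K](0) = 528

M_X(t) = (1 - 2*t)^(-11/2)
K_X(t) = log M_X(t) = -11*log(1 - 2*t)/2
D^4[K](t) = 528/(16*t^4 - 32*t^3 + 24*t^2 - 8*t + 1)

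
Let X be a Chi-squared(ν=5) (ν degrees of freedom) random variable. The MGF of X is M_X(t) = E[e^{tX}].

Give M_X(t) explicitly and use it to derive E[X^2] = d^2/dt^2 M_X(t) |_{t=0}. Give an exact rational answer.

E[X^2] = M^(2)(0) = 35

M_X(t) = (1 - 2*t)^(-5/2)
M^(2)(t) = 35/(16*t^4*√(1 - 2*t) - 32*t^3*√(1 - 2*t) + 24*t^2*√(1 - 2*t) - 8*t*√(1 - 2*t) + √(1 - 2*t))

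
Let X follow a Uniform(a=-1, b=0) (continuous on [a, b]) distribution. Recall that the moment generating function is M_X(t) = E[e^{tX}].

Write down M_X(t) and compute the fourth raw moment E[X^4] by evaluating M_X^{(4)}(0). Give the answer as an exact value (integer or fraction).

M_X(t) = (1 - e^(-t))/t
M′(t) = (t - e^(t) + 1)*e^(-t)/t^2
M′′(t) = (-t^2 - 2*t + 2*e^(t) - 2)*e^(-t)/t^3
M′′′(t) = (t^3 + 3*t^2 + 6*t - 6*e^(t) + 6)*e^(-t)/t^4
M′′′′(t) = (-t^4 - 4*t^3 - 12*t^2 - 24*t + 24*e^(t) - 24)*e^(-t)/t^5

E[X^4] = M′′′′(0) = 1/5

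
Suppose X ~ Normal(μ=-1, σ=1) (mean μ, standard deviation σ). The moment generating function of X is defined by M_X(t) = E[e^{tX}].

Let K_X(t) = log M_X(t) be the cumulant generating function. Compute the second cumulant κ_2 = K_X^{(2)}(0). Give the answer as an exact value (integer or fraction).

M_X(t) = e^(t^2/2 - t)
K_X(t) = log M_X(t) = t^2/2 - t
K^(2)(t) = 1

κ_2 = K^(2)(0) = 1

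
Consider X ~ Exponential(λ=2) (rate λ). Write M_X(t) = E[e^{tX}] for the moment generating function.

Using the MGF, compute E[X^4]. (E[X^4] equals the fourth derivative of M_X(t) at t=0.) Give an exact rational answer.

M_X(t) = 2/(2 - t)
D^4[M](t) = -48/(t^5 - 10*t^4 + 40*t^3 - 80*t^2 + 80*t - 32)

E[X^4] = D^4[M](0) = 3/2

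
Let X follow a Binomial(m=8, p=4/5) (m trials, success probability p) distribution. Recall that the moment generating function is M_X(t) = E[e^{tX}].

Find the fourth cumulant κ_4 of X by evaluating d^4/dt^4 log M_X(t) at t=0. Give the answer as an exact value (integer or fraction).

κ_4 = d^4K/dt^4 |_{t=0} = 32/625

M_X(t) = (4*e^(t)/5 + 1/5)^8
K_X(t) = log M_X(t) = 8*log(4*e^(t)/5 + 1/5)
dK/dt = 32*e^(t)/(4*e^(t) + 1)
d^2K/dt^2 = 32*e^(t)/(16*e^(2*t) + 8*e^(t) + 1)
d^3K/dt^3 = (-128*e^(2*t) + 32*e^(t))/(64*e^(3*t) + 48*e^(2*t) + 12*e^(t) + 1)
d^4K/dt^4 = (512*e^(3*t) - 512*e^(2*t) + 32*e^(t))/(256*e^(4*t) + 256*e^(3*t) + 96*e^(2*t) + 16*e^(t) + 1)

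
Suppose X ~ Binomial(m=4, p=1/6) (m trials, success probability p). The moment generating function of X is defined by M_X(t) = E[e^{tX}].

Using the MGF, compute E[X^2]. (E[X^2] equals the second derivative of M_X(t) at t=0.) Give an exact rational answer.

E[X^2] = D^2[M](0) = 1

M_X(t) = (e^(t)/6 + 5/6)^4
D^2[M](t) = e^(4*t)/81 + 5*e^(3*t)/36 + 25*e^(2*t)/54 + 125*e^(t)/324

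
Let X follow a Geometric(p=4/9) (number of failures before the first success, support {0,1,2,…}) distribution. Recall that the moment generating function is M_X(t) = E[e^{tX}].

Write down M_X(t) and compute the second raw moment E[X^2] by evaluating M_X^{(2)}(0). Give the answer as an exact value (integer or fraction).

E[X^2] = d^2M/dt^2 |_{t=0} = 35/8

M_X(t) = 4/(9*(1 - 5*e^(t)/9))
dM/dt = 20*e^(t)/(25*e^(2*t) - 90*e^(t) + 81)
d^2M/dt^2 = (-100*e^(2*t) - 180*e^(t))/(125*e^(3*t) - 675*e^(2*t) + 1215*e^(t) - 729)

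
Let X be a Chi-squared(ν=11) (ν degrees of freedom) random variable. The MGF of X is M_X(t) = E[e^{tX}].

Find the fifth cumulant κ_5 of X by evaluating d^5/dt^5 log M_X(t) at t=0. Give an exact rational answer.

κ_5 = K′′′′′(0) = 4224

M_X(t) = (1 - 2*t)^(-11/2)
K_X(t) = log M_X(t) = -11*log(1 - 2*t)/2
K′(t) = -11/(2*t - 1)
K′′(t) = 22/(4*t^2 - 4*t + 1)
K′′′(t) = -88/(8*t^3 - 12*t^2 + 6*t - 1)
K′′′′(t) = 528/(16*t^4 - 32*t^3 + 24*t^2 - 8*t + 1)
K′′′′′(t) = -4224/(32*t^5 - 80*t^4 + 80*t^3 - 40*t^2 + 10*t - 1)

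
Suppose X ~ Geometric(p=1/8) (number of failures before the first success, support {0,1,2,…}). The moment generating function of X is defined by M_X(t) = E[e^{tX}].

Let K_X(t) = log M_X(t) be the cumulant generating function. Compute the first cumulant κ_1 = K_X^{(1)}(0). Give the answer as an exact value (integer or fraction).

κ_1 = K^(1)(0) = 7

M_X(t) = 1/(8*(1 - 7*e^(t)/8))
K_X(t) = log M_X(t) = -log(1 - 7*e^(t)/8) - 3*log(2)
K^(1)(t) = -7*e^(t)/(7*e^(t) - 8)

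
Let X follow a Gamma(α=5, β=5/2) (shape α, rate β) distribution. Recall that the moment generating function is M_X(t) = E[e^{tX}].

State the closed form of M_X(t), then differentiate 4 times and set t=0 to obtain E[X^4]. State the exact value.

E[X^4] = D^4[M](0) = 5376/125

M_X(t) = 3125/(32*(5/2 - t)^5)
D^4[M](t) = -84000000/(512*t^9 - 11520*t^8 + 115200*t^7 - 672000*t^6 + 2520000*t^5 - 6300000*t^4 + 10500000*t^3 - 11250000*t^2 + 7031250*t - 1953125)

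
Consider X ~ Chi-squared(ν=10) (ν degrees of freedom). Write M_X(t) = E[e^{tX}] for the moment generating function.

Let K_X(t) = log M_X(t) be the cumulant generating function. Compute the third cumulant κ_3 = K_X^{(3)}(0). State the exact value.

M_X(t) = (1 - 2*t)^(-5)
K_X(t) = log M_X(t) = -5*log(1 - 2*t)
D^3[K](t) = -80/(8*t^3 - 12*t^2 + 6*t - 1)

κ_3 = D^3[K](0) = 80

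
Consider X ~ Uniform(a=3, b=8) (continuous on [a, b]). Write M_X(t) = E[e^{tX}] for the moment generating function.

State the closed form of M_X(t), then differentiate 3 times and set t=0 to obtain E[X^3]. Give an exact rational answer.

E[X^3] = D^3[M](0) = 803/4

M_X(t) = (e^(8*t) - e^(3*t))/(5*t)
D^3[M](t) = (512*t^3*e^(8*t) - 27*t^3*e^(3*t) - 192*t^2*e^(8*t) + 27*t^2*e^(3*t) + 48*t*e^(8*t) - 18*t*e^(3*t) - 6*e^(8*t) + 6*e^(3*t))/(5*t^4)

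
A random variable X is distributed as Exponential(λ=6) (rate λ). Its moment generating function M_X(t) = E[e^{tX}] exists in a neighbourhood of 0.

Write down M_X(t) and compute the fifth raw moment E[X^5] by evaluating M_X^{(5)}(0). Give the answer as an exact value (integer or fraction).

E[X^5] = M^(5)(0) = 5/324

M_X(t) = 6/(6 - t)
M^(5)(t) = 720/(t^6 - 36*t^5 + 540*t^4 - 4320*t^3 + 19440*t^2 - 46656*t + 46656)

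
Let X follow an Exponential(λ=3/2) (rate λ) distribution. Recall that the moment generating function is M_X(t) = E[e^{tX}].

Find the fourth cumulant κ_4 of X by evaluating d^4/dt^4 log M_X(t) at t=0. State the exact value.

κ_4 = K^(4)(0) = 32/27

M_X(t) = 3/(2*(3/2 - t))
K_X(t) = log M_X(t) = -log(3/2 - t) - log(2) + log(3)
K^(4)(t) = 96/(16*t^4 - 96*t^3 + 216*t^2 - 216*t + 81)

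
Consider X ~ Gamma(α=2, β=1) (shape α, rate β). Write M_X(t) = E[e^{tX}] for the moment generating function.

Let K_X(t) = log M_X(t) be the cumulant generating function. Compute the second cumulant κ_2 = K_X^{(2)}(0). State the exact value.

κ_2 = d^2K/dt^2 |_{t=0} = 2

M_X(t) = (1 - t)^(-2)
K_X(t) = log M_X(t) = -2*log(1 - t)
dK/dt = -2/(t - 1)
d^2K/dt^2 = 2/(t^2 - 2*t + 1)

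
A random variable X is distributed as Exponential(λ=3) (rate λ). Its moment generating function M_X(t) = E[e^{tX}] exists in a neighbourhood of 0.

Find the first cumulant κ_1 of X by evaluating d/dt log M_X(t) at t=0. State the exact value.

κ_1 = D[K](0) = 1/3

M_X(t) = 3/(3 - t)
K_X(t) = log M_X(t) = -log(3 - t) + log(3)
D[K](t) = -1/(t - 3)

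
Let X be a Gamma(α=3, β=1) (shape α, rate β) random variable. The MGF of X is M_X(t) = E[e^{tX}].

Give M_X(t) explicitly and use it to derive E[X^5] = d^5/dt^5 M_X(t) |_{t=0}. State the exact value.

M_X(t) = (1 - t)^(-3)
M′(t) = 3/(t^4 - 4*t^3 + 6*t^2 - 4*t + 1)
M′′(t) = -12/(t^5 - 5*t^4 + 10*t^3 - 10*t^2 + 5*t - 1)
M′′′(t) = 60/(t^6 - 6*t^5 + 15*t^4 - 20*t^3 + 15*t^2 - 6*t + 1)
M′′′′(t) = -360/(t^7 - 7*t^6 + 21*t^5 - 35*t^4 + 35*t^3 - 21*t^2 + 7*t - 1)
M′′′′′(t) = 2520/(t^8 - 8*t^7 + 28*t^6 - 56*t^5 + 70*t^4 - 56*t^3 + 28*t^2 - 8*t + 1)

E[X^5] = M′′′′′(0) = 2520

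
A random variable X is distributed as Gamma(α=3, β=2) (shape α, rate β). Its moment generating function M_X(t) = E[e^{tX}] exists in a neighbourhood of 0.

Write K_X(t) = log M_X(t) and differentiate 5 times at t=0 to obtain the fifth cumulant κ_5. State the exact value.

κ_5 = D^5[K](0) = 9/4

M_X(t) = 8/(2 - t)^3
K_X(t) = log M_X(t) = -3*log(2 - t) + 3*log(2)
D^5[K](t) = -72/(t^5 - 10*t^4 + 40*t^3 - 80*t^2 + 80*t - 32)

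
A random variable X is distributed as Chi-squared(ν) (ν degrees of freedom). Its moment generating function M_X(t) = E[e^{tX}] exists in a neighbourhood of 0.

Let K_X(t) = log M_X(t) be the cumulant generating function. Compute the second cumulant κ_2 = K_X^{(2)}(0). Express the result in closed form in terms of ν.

M_X(t) = (1 - 2*t)^(-ν/2)
K_X(t) = log M_X(t) = -ν*log(1 - 2*t)/2
D^2[K](t) = 2*ν/(4*t^2 - 4*t + 1)

κ_2 = D^2[K](0) = 2*ν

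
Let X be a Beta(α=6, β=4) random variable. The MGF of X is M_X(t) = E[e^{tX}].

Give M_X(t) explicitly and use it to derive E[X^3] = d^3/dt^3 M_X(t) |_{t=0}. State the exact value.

E[X^3] = M′′′(0) = 14/55

M_X(t) = ₁F₁(6; 10; t)
M′(t) = 3*₁F₁(7; 11; t)/5
M′′(t) = 21*₁F₁(8; 12; t)/55
M′′′(t) = 14*₁F₁(9; 13; t)/55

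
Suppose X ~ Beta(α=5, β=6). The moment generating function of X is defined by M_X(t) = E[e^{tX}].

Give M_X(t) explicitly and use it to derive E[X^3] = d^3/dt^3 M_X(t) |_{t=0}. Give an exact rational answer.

M_X(t) = ₁F₁(5; 11; t)
M′(t) = 5*₁F₁(6; 12; t)/11
M′′(t) = 5*₁F₁(7; 13; t)/22
M′′′(t) = 35*₁F₁(8; 14; t)/286

E[X^3] = M′′′(0) = 35/286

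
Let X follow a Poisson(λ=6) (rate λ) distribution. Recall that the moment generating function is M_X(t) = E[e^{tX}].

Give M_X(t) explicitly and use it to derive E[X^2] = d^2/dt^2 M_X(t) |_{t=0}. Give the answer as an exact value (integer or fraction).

E[X^2] = M′′(0) = 42

M_X(t) = e^(6*e^(t) - 6)
M′(t) = 6*e^(-6)*e^(t)*e^(6*e^(t))
M′′(t) = (36*e^(2*t)*e^(6*e^(t)) + 6*e^(t)*e^(6*e^(t)))*e^(-6)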